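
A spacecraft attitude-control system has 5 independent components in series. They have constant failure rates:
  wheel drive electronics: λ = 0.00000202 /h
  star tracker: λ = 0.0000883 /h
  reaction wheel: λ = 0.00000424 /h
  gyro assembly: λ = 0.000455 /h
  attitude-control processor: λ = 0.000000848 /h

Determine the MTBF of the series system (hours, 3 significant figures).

Series of exponential components: λ_sys = Σ λ_i
λ_sys = 0.00000202 + 0.0000883 + 0.00000424 + 0.000455 + 0.000000848 = 5.5041e-04 /h
MTBF = 1 / λ_sys = 1820 h

1820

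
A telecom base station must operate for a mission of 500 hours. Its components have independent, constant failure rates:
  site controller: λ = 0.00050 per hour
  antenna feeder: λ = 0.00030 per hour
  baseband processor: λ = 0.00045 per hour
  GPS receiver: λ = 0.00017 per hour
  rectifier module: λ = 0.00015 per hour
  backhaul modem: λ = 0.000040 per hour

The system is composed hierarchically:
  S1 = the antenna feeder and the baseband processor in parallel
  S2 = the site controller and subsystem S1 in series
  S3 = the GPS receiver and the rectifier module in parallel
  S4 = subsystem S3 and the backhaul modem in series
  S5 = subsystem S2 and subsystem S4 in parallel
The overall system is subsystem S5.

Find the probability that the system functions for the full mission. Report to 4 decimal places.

R(site controller) = exp(−0.00050 × 500) = 0.778801
R(antenna feeder) = exp(−0.00030 × 500) = 0.860708
R(baseband processor) = exp(−0.00045 × 500) = 0.798516
R(GPS receiver) = exp(−0.00017 × 500) = 0.918512
R(rectifier module) = exp(−0.00015 × 500) = 0.927743
R(backhaul modem) = exp(−0.000040 × 500) = 0.980199
Parallel (antenna feeder and baseband processor): 1 − (1 − 0.860708)(1 − 0.798516) = 0.971935
Series (site controller and [0.971935]): 0.778801 × 0.971935 = 0.756944
Parallel (GPS receiver and rectifier module): 1 − (1 − 0.918512)(1 − 0.927743) = 0.994112
Series ([0.994112] and backhaul modem): 0.994112 × 0.980199 = 0.974428
Parallel ([0.756944] and [0.974428]): 1 − (1 − 0.756944)(1 − 0.974428) = 0.9938

0.9938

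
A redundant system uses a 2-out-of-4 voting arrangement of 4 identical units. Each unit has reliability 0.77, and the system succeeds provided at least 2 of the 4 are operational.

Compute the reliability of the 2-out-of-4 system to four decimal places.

0.9597

R = Σ_{i=2}^{4} C(4,i) p^i (1−p)^{4−i} with p = 0.77
C(4,2)·0.77^2·0.23^2 = 0.188186
C(4,3)·0.77^3·0.23^1 = 0.420010
C(4,4)·0.77^4·0.23^0 = 0.351530
Sum = 0.9597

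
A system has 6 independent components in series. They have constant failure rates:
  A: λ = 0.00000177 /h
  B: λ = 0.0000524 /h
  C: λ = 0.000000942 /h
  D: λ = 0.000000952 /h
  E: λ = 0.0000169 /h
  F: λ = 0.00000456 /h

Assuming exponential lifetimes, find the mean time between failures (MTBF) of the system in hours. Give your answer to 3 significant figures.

12900

Series of exponential components: λ_sys = Σ λ_i
λ_sys = 0.00000177 + 0.0000524 + 0.000000942 + 0.000000952 + 0.0000169 + 0.00000456 = 7.7524e-05 /h
MTBF = 1 / λ_sys = 12900 h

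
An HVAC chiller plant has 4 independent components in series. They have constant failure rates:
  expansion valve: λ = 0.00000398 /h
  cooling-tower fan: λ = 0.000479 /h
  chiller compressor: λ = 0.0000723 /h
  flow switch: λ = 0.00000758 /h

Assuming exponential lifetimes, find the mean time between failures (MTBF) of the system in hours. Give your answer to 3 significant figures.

1780

Series of exponential components: λ_sys = Σ λ_i
λ_sys = 0.00000398 + 0.000479 + 0.0000723 + 0.00000758 = 5.6286e-04 /h
MTBF = 1 / λ_sys = 1780 h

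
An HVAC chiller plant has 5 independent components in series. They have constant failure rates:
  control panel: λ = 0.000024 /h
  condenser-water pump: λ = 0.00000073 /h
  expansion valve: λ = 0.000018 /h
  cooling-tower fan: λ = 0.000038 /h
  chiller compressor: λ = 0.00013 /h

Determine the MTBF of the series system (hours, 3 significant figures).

4750

Series of exponential components: λ_sys = Σ λ_i
λ_sys = 0.000024 + 0.00000073 + 0.000018 + 0.000038 + 0.00013 = 2.1073e-04 /h
MTBF = 1 / λ_sys = 4750 h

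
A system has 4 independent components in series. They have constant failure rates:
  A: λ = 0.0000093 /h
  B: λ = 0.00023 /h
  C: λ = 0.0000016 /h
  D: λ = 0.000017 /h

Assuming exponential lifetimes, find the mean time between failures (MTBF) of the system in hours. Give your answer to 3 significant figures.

3880

Series of exponential components: λ_sys = Σ λ_i
λ_sys = 0.0000093 + 0.00023 + 0.0000016 + 0.000017 = 2.5790e-04 /h
MTBF = 1 / λ_sys = 3880 h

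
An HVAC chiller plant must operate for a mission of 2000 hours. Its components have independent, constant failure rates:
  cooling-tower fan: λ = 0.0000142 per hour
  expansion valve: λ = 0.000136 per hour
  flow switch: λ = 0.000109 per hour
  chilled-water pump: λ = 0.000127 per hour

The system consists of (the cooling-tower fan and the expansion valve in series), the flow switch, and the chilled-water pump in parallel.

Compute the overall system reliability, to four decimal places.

0.9886

R(cooling-tower fan) = exp(−0.0000142 × 2000) = 0.971999
R(expansion valve) = exp(−0.000136 × 2000) = 0.761854
R(flow switch) = exp(−0.000109 × 2000) = 0.804125
R(chilled-water pump) = exp(−0.000127 × 2000) = 0.775692
Series (cooling-tower fan and expansion valve): 0.971999 × 0.761854 = 0.740521
Parallel ([0.740521], flow switch, and chilled-water pump): 1 − (1 − 0.740521)(1 − 0.804125)(1 − 0.775692) = 0.9886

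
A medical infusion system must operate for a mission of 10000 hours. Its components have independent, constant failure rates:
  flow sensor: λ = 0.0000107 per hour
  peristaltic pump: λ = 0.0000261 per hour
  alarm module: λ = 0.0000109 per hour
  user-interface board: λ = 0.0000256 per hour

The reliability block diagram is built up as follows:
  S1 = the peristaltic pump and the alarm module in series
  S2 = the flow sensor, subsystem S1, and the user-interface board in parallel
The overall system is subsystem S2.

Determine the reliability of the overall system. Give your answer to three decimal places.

R(flow sensor) = exp(−0.0000107 × 10000) = 0.89853
R(peristaltic pump) = exp(−0.0000261 × 10000) = 0.77028
R(alarm module) = exp(−0.0000109 × 10000) = 0.89673
R(user-interface board) = exp(−0.0000256 × 10000) = 0.77414
Series (peristaltic pump and alarm module): 0.77028 × 0.89673 = 0.69073
Parallel (flow sensor, [0.69073], and user-interface board): 1 − (1 − 0.89853)(1 − 0.69073)(1 − 0.77414) = 0.993

0.993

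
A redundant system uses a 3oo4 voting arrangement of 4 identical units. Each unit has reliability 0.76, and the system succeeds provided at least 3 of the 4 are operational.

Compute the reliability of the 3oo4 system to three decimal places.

0.755

R = Σ_{i=3}^{4} C(4,i) p^i (1−p)^{4−i} with p = 0.76
C(4,3)·0.76^3·0.24^1 = 0.42142
C(4,4)·0.76^4·0.24^0 = 0.33362
Sum = 0.755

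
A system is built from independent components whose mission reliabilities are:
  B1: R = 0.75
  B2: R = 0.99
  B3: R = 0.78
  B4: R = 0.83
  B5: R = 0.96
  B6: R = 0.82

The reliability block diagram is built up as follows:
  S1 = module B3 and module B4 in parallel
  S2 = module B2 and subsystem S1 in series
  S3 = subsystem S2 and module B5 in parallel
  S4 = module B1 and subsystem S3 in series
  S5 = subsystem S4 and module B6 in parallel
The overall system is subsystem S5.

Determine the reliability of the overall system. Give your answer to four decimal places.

0.9547

Parallel (B3 and B4): 1 − (1 − 0.780000)(1 − 0.830000) = 0.962600
Series (B2 and [0.962600]): 0.990000 × 0.962600 = 0.952974
Parallel ([0.952974] and B5): 1 − (1 − 0.952974)(1 − 0.960000) = 0.998119
Series (B1 and [0.998119]): 0.750000 × 0.998119 = 0.748589
Parallel ([0.748589] and B6): 1 − (1 − 0.748589)(1 − 0.820000) = 0.9547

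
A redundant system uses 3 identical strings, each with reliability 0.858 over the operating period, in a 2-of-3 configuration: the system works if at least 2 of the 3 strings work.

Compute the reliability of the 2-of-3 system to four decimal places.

R = Σ_{i=2}^{3} C(3,i) p^i (1−p)^{3−i} with p = 0.858
C(3,2)·0.858^2·0.142^1 = 0.313606
C(3,3)·0.858^3·0.142^0 = 0.631629
Sum = 0.9452

0.9452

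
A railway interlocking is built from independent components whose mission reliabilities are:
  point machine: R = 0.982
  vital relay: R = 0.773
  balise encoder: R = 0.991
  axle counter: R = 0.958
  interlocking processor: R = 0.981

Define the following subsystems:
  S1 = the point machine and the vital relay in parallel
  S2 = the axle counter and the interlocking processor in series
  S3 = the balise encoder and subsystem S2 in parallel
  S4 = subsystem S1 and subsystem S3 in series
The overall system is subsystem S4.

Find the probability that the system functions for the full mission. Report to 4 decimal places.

0.9954

Parallel (point machine and vital relay): 1 − (1 − 0.982000)(1 − 0.773000) = 0.995914
Series (axle counter and interlocking processor): 0.958000 × 0.981000 = 0.939798
Parallel (balise encoder and [0.939798]): 1 − (1 − 0.991000)(1 − 0.939798) = 0.999458
Series ([0.995914] and [0.999458]): 0.995914 × 0.999458 = 0.9954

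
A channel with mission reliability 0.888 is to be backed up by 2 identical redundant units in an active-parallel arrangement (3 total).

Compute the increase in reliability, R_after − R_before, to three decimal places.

0.111

R_before = 0.888
R_after = 1 − (1 − 0.888)^3 = 0.999
ΔR = 0.999 − 0.888 = 0.111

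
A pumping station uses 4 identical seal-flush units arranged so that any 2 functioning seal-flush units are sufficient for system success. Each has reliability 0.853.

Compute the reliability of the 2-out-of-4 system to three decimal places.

R = Σ_{i=2}^{4} C(4,i) p^i (1−p)^{4−i} with p = 0.853
C(4,2)·0.853^2·0.147^2 = 0.09434
C(4,3)·0.853^3·0.147^1 = 0.36494
C(4,4)·0.853^4·0.147^0 = 0.52941
Sum = 0.989

0.989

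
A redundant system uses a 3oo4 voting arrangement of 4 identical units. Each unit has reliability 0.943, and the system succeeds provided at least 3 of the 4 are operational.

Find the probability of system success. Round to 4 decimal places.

0.9820

R = Σ_{i=3}^{4} C(4,i) p^i (1−p)^{4−i} with p = 0.943
C(4,3)·0.943^3·0.057^1 = 0.191192
C(4,4)·0.943^4·0.057^0 = 0.790764
Sum = 0.9820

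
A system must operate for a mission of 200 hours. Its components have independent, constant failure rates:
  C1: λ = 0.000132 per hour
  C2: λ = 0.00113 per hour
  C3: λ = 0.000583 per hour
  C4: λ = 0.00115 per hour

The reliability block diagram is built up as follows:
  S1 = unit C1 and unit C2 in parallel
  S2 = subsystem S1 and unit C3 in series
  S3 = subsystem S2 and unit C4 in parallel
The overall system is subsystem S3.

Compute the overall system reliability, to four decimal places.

R(C1) = exp(−0.000132 × 200) = 0.973945
R(C2) = exp(−0.00113 × 200) = 0.797718
R(C3) = exp(−0.000583 × 200) = 0.889941
R(C4) = exp(−0.00115 × 200) = 0.794534
Parallel (C1 and C2): 1 − (1 − 0.973945)(1 − 0.797718) = 0.994730
Series ([0.994730] and C3): 0.994730 × 0.889941 = 0.885251
Parallel ([0.885251] and C4): 1 − (1 − 0.885251)(1 − 0.794534) = 0.9764

0.9764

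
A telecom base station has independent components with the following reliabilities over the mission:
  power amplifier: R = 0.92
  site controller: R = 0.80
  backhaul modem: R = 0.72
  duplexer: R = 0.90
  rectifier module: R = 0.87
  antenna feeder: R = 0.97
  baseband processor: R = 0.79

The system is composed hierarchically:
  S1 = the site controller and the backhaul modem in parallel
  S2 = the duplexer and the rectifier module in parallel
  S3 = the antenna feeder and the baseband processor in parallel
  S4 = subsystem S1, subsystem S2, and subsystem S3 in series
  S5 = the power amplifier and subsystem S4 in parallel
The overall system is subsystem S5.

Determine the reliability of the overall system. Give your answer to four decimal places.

Parallel (site controller and backhaul modem): 1 − (1 − 0.800000)(1 − 0.720000) = 0.944000
Parallel (duplexer and rectifier module): 1 − (1 − 0.900000)(1 − 0.870000) = 0.987000
Parallel (antenna feeder and baseband processor): 1 − (1 − 0.970000)(1 − 0.790000) = 0.993700
Series ([0.944000], [0.987000], and [0.993700]): 0.944000 × 0.987000 × 0.993700 = 0.925858
Parallel (power amplifier and [0.925858]): 1 − (1 − 0.920000)(1 − 0.925858) = 0.9941

0.9941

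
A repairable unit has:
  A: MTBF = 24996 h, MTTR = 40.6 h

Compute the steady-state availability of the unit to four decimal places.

A(A) = MTBF/(MTBF+MTTR) = 24996/(24996+40.6) = 0.9984

0.9984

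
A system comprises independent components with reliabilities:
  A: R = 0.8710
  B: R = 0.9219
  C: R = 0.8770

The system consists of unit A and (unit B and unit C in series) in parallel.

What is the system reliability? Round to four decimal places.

Series (B and C): 0.921900 × 0.877000 = 0.808506
Parallel (A and [0.808506]): 1 − (1 − 0.871000)(1 − 0.808506) = 0.9753

0.9753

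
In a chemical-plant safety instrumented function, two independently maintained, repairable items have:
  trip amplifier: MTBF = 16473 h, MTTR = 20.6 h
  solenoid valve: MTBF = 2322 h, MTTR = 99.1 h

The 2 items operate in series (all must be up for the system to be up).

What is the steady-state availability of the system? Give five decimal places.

0.95787

A(trip amplifier) = MTBF/(MTBF+MTTR) = 16473/(16473+20.6) = 0.998751
A(solenoid valve) = MTBF/(MTBF+MTTR) = 2322/(2322+99.1) = 0.959068
Series availability: 0.998751 × 0.959068 = 0.95787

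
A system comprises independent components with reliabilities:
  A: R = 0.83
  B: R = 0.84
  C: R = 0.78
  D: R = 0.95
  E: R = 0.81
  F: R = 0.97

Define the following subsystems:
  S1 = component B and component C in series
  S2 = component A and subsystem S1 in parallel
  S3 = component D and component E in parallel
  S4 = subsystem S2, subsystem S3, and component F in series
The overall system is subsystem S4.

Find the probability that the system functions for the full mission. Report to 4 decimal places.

Series (B and C): 0.840000 × 0.780000 = 0.655200
Parallel (A and [0.655200]): 1 − (1 − 0.830000)(1 − 0.655200) = 0.941384
Parallel (D and E): 1 − (1 − 0.950000)(1 − 0.810000) = 0.990500
Series ([0.941384], [0.990500], and F): 0.941384 × 0.990500 × 0.970000 = 0.9045

0.9045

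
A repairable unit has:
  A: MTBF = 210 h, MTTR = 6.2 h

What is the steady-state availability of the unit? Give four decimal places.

0.9713

A(A) = MTBF/(MTBF+MTTR) = 210/(210+6.2) = 0.9713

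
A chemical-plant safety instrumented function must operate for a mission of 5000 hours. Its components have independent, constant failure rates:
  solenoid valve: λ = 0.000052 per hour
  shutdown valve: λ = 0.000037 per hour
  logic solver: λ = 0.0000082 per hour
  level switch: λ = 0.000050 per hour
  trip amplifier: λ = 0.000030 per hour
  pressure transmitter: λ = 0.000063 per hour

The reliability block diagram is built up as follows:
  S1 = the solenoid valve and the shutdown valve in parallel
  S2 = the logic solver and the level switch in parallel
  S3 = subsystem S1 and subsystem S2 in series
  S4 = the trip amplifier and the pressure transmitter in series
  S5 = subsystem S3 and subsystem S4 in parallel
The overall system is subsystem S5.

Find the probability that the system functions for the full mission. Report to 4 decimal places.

R(solenoid valve) = exp(−0.000052 × 5000) = 0.771052
R(shutdown valve) = exp(−0.000037 × 5000) = 0.831104
R(logic solver) = exp(−0.0000082 × 5000) = 0.959829
R(level switch) = exp(−0.000050 × 5000) = 0.778801
R(trip amplifier) = exp(−0.000030 × 5000) = 0.860708
R(pressure transmitter) = exp(−0.000063 × 5000) = 0.729789
Parallel (solenoid valve and shutdown valve): 1 − (1 − 0.771052)(1 − 0.831104) = 0.961332
Parallel (logic solver and level switch): 1 − (1 − 0.959829)(1 − 0.778801) = 0.991114
Series ([0.961332] and [0.991114]): 0.961332 × 0.991114 = 0.952790
Series (trip amplifier and pressure transmitter): 0.860708 × 0.729789 = 0.628135
Parallel ([0.952790] and [0.628135]): 1 − (1 − 0.952790)(1 − 0.628135) = 0.9824

0.9824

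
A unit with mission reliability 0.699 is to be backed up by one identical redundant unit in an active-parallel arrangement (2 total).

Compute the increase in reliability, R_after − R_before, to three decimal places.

0.210

R_before = 0.699
R_after = 1 − (1 − 0.699)^2 = 0.909
ΔR = 0.909 − 0.699 = 0.210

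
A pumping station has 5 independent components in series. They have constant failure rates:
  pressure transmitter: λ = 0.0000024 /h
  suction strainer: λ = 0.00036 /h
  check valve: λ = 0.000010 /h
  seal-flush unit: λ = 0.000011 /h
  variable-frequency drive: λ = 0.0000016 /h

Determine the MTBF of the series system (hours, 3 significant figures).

Series of exponential components: λ_sys = Σ λ_i
λ_sys = 0.0000024 + 0.00036 + 0.000010 + 0.000011 + 0.0000016 = 3.8500e-04 /h
MTBF = 1 / λ_sys = 2600 h

2600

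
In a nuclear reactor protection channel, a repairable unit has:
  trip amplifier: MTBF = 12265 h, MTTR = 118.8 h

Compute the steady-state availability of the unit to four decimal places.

A(trip amplifier) = MTBF/(MTBF+MTTR) = 12265/(12265+118.8) = 0.9904

0.9904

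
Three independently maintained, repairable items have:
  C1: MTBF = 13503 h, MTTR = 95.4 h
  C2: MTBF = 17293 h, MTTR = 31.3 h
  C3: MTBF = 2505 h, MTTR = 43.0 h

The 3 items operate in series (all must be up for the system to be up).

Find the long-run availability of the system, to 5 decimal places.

A(C1) = MTBF/(MTBF+MTTR) = 13503/(13503+95.4) = 0.992984
A(C2) = MTBF/(MTBF+MTTR) = 17293/(17293+31.3) = 0.998193
A(C3) = MTBF/(MTBF+MTTR) = 2505/(2505+43.0) = 0.983124
Series availability: 0.992984 × 0.998193 × 0.983124 = 0.97446

0.97446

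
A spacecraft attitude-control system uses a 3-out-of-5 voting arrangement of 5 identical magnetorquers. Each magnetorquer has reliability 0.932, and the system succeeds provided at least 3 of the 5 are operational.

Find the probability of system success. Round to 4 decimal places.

0.9972

R = Σ_{i=3}^{5} C(5,i) p^i (1−p)^{5−i} with p = 0.932
C(5,3)·0.932^3·0.068^2 = 0.037434
C(5,4)·0.932^4·0.068^1 = 0.256533
C(5,5)·0.932^5·0.068^0 = 0.703201
Sum = 0.9972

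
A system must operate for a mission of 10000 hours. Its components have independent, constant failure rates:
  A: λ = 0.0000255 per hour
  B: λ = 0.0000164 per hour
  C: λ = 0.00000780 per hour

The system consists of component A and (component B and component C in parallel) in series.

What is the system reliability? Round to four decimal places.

R(A) = exp(−0.0000255 × 10000) = 0.774916
R(B) = exp(−0.0000164 × 10000) = 0.848742
R(C) = exp(−0.00000780 × 10000) = 0.924964
Parallel (B and C): 1 − (1 − 0.848742)(1 − 0.924964) = 0.988650
Series (A and [0.988650]): 0.774916 × 0.988650 = 0.7661

0.7661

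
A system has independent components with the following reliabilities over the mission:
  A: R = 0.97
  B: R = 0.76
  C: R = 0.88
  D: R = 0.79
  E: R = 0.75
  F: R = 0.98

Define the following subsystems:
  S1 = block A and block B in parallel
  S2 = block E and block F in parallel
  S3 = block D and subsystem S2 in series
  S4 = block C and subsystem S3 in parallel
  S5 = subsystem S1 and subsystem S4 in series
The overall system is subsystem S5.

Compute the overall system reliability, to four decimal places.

Parallel (A and B): 1 − (1 − 0.970000)(1 − 0.760000) = 0.992800
Parallel (E and F): 1 − (1 − 0.750000)(1 − 0.980000) = 0.995000
Series (D and [0.995000]): 0.790000 × 0.995000 = 0.786050
Parallel (C and [0.786050]): 1 − (1 − 0.880000)(1 − 0.786050) = 0.974326
Series ([0.992800] and [0.974326]): 0.992800 × 0.974326 = 0.9673

0.9673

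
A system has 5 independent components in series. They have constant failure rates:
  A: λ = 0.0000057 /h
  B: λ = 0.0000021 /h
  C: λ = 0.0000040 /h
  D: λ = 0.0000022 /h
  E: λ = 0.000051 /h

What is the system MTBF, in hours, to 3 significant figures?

15400

Series of exponential components: λ_sys = Σ λ_i
λ_sys = 0.0000057 + 0.0000021 + 0.0000040 + 0.0000022 + 0.000051 = 6.5000e-05 /h
MTBF = 1 / λ_sys = 15400 h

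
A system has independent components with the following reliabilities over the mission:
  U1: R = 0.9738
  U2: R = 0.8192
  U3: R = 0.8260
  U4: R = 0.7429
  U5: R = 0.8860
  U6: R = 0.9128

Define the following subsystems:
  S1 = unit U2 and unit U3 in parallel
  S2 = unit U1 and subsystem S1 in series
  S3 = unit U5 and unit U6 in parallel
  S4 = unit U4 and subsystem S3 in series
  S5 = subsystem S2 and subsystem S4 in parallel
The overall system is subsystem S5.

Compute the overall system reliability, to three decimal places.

0.985

Parallel (U2 and U3): 1 − (1 − 0.81920)(1 − 0.82600) = 0.96854
Series (U1 and [0.96854]): 0.97380 × 0.96854 = 0.94316
Parallel (U5 and U6): 1 − (1 − 0.88600)(1 − 0.91280) = 0.99006
Series (U4 and [0.99006]): 0.74290 × 0.99006 = 0.73552
Parallel ([0.94316] and [0.73552]): 1 − (1 − 0.94316)(1 − 0.73552) = 0.985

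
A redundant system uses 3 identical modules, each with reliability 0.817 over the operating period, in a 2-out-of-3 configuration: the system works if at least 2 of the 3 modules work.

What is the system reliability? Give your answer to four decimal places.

R = Σ_{i=2}^{3} C(3,i) p^i (1−p)^{3−i} with p = 0.817
C(3,2)·0.817^2·0.183^1 = 0.366451
C(3,3)·0.817^3·0.183^0 = 0.545339
Sum = 0.9118

0.9118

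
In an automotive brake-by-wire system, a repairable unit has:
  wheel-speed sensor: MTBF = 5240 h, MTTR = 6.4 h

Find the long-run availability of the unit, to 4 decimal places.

A(wheel-speed sensor) = MTBF/(MTBF+MTTR) = 5240/(5240+6.4) = 0.9988

0.9988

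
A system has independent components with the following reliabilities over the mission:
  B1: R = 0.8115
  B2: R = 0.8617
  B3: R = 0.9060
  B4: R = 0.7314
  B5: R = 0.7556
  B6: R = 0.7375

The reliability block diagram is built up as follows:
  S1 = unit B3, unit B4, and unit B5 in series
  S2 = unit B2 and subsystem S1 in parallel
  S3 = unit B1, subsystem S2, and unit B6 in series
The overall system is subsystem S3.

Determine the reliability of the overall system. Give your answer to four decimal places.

0.5572

Series (B3, B4, and B5): 0.906000 × 0.731400 × 0.755600 = 0.500697
Parallel (B2 and [0.500697]): 1 − (1 − 0.861700)(1 − 0.500697) = 0.930946
Series (B1, [0.930946], and B6): 0.811500 × 0.930946 × 0.737500 = 0.5572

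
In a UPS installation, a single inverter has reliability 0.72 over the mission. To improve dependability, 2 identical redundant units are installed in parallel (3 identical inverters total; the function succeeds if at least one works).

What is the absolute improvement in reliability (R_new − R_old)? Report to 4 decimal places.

R_before = 0.72
R_after = 1 − (1 − 0.72)^3 = 0.9780
ΔR = 0.9780 − 0.72 = 0.2580

0.2580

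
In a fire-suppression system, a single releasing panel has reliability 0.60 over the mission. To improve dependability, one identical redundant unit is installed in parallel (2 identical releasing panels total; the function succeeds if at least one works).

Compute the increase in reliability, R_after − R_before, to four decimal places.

0.2400

R_before = 0.60
R_after = 1 − (1 − 0.60)^2 = 0.8400
ΔR = 0.8400 − 0.60 = 0.2400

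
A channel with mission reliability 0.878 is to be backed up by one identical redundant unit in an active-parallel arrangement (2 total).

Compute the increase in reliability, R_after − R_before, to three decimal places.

R_before = 0.878
R_after = 1 − (1 − 0.878)^2 = 0.985
ΔR = 0.985 − 0.878 = 0.107

0.107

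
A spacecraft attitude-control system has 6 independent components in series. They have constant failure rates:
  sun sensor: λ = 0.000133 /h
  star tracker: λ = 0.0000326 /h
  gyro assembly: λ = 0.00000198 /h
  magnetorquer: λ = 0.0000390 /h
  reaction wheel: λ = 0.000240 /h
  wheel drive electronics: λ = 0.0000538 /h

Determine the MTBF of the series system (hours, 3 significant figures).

Series of exponential components: λ_sys = Σ λ_i
λ_sys = 0.000133 + 0.0000326 + 0.00000198 + 0.0000390 + 0.000240 + 0.0000538 = 5.0038e-04 /h
MTBF = 1 / λ_sys = 2000 h

2000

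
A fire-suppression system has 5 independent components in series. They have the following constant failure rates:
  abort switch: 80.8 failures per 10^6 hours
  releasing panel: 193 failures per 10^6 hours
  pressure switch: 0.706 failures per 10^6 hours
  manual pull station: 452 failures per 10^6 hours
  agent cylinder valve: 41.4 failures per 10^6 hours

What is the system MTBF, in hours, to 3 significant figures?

Series of exponential components: λ_sys = Σ λ_i
λ_sys = 0.0000808 + 0.000193 + 0.000000706 + 0.000452 + 0.0000414 = 7.6791e-04 /h
MTBF = 1 / λ_sys = 1300 h

1300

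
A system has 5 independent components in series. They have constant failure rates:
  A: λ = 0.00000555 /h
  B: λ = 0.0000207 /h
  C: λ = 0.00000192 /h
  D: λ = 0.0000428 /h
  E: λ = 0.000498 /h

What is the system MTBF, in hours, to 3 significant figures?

Series of exponential components: λ_sys = Σ λ_i
λ_sys = 0.00000555 + 0.0000207 + 0.00000192 + 0.0000428 + 0.000498 = 5.6897e-04 /h
MTBF = 1 / λ_sys = 1760 h

1760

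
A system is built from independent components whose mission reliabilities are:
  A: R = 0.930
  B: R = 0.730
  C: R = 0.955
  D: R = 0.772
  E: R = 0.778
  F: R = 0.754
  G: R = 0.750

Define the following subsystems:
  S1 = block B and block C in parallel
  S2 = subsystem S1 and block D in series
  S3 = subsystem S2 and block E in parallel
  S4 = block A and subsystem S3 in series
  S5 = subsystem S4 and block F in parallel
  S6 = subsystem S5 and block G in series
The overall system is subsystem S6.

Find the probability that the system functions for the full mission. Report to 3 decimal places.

Parallel (B and C): 1 − (1 − 0.73000)(1 − 0.95500) = 0.98785
Series ([0.98785] and D): 0.98785 × 0.77200 = 0.76262
Parallel ([0.76262] and E): 1 − (1 − 0.76262)(1 − 0.77800) = 0.94730
Series (A and [0.94730]): 0.93000 × 0.94730 = 0.88099
Parallel ([0.88099] and F): 1 − (1 − 0.88099)(1 − 0.75400) = 0.97072
Series ([0.97072] and G): 0.97072 × 0.75000 = 0.728

0.728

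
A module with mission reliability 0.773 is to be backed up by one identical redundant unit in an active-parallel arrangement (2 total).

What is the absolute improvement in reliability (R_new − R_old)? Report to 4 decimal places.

R_before = 0.773
R_after = 1 − (1 − 0.773)^2 = 0.9485
ΔR = 0.9485 − 0.773 = 0.1755

0.1755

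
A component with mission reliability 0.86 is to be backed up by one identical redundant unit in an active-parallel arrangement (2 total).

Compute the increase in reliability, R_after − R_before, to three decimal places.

R_before = 0.86
R_after = 1 − (1 − 0.86)^2 = 0.980
ΔR = 0.980 − 0.86 = 0.120

0.120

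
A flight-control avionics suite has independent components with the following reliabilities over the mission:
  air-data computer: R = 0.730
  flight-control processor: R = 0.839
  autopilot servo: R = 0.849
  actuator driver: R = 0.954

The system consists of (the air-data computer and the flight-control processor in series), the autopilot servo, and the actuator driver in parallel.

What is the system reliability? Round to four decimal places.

0.9973

Series (air-data computer and flight-control processor): 0.730000 × 0.839000 = 0.612470
Parallel ([0.612470], autopilot servo, and actuator driver): 1 − (1 − 0.612470)(1 − 0.849000)(1 − 0.954000) = 0.9973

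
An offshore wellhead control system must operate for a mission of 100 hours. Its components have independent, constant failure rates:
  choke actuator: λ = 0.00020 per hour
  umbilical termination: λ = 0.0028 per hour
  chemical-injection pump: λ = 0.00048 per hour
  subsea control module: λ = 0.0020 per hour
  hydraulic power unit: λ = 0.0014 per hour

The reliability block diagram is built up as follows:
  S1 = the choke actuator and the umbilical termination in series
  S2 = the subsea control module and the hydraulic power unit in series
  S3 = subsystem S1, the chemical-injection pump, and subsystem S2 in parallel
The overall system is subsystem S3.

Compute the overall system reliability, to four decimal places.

0.9965

R(choke actuator) = exp(−0.00020 × 100) = 0.980199
R(umbilical termination) = exp(−0.0028 × 100) = 0.755784
R(chemical-injection pump) = exp(−0.00048 × 100) = 0.953134
R(subsea control module) = exp(−0.0020 × 100) = 0.818731
R(hydraulic power unit) = exp(−0.0014 × 100) = 0.869358
Series (choke actuator and umbilical termination): 0.980199 × 0.755784 = 0.740819
Series (subsea control module and hydraulic power unit): 0.818731 × 0.869358 = 0.711770
Parallel ([0.740819], chemical-injection pump, and [0.711770]): 1 − (1 − 0.740819)(1 − 0.953134)(1 − 0.711770) = 0.9965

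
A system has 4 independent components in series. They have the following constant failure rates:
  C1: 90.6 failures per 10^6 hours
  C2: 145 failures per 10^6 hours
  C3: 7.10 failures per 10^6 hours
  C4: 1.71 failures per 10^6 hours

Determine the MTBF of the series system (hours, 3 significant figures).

Series of exponential components: λ_sys = Σ λ_i
λ_sys = 0.0000906 + 0.000145 + 0.00000710 + 0.00000171 = 2.4441e-04 /h
MTBF = 1 / λ_sys = 4090 h

4090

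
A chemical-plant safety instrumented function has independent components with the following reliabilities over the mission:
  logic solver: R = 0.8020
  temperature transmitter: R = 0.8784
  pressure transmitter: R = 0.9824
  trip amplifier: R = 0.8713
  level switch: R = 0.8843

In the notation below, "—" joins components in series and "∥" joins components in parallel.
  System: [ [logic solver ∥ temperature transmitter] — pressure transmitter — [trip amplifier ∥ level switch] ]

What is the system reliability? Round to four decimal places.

0.9445

Parallel (logic solver and temperature transmitter): 1 − (1 − 0.802000)(1 − 0.878400) = 0.975923
Parallel (trip amplifier and level switch): 1 − (1 − 0.871300)(1 − 0.884300) = 0.985109
Series ([0.975923], pressure transmitter, and [0.985109]): 0.975923 × 0.982400 × 0.985109 = 0.9445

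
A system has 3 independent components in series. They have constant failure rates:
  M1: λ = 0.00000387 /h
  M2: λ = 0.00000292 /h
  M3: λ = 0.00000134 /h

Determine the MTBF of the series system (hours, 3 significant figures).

123000

Series of exponential components: λ_sys = Σ λ_i
λ_sys = 0.00000387 + 0.00000292 + 0.00000134 = 8.1300e-06 /h
MTBF = 1 / λ_sys = 123000 h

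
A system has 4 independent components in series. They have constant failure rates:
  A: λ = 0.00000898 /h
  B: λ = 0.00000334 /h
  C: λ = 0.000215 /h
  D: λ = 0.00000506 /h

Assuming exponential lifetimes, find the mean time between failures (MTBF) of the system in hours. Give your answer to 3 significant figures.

Series of exponential components: λ_sys = Σ λ_i
λ_sys = 0.00000898 + 0.00000334 + 0.000215 + 0.00000506 = 2.3238e-04 /h
MTBF = 1 / λ_sys = 4300 h

4300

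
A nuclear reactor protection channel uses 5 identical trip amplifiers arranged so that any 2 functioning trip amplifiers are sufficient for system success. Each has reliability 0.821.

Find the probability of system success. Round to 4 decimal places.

R = Σ_{i=2}^{5} C(5,i) p^i (1−p)^{5−i} with p = 0.821
C(5,2)·0.821^2·0.179^3 = 0.038659
C(5,3)·0.821^3·0.179^2 = 0.177311
C(5,4)·0.821^4·0.179^1 = 0.406626
C(5,5)·0.821^5·0.179^0 = 0.373006
Sum = 0.9956

0.9956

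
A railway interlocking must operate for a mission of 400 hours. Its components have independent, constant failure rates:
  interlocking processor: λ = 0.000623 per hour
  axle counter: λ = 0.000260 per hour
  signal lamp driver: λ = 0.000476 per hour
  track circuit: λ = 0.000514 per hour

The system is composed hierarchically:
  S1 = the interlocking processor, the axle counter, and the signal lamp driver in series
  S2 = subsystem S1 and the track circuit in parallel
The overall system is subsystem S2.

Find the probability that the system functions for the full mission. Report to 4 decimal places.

0.9221

R(interlocking processor) = exp(−0.000623 × 400) = 0.779424
R(axle counter) = exp(−0.000260 × 400) = 0.901225
R(signal lamp driver) = exp(−0.000476 × 400) = 0.826628
R(track circuit) = exp(−0.000514 × 400) = 0.814159
Series (interlocking processor, axle counter, and signal lamp driver): 0.779424 × 0.901225 × 0.826628 = 0.580654
Parallel ([0.580654] and track circuit): 1 − (1 − 0.580654)(1 − 0.814159) = 0.9221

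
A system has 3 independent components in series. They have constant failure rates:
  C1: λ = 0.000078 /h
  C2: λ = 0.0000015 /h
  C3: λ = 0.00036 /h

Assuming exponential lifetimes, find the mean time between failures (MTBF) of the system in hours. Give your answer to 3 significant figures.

Series of exponential components: λ_sys = Σ λ_i
λ_sys = 0.000078 + 0.0000015 + 0.00036 = 4.3950e-04 /h
MTBF = 1 / λ_sys = 2280 h

2280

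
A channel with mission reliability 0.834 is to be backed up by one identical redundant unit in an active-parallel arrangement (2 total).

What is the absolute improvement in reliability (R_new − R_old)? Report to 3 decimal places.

R_before = 0.834
R_after = 1 − (1 − 0.834)^2 = 0.972
ΔR = 0.972 − 0.834 = 0.138

0.138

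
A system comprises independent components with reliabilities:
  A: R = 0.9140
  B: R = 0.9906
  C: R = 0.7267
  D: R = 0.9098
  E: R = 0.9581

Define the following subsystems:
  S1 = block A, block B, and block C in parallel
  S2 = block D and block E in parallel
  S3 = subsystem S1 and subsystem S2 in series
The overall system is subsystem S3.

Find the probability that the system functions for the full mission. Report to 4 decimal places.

Parallel (A, B, and C): 1 − (1 − 0.914000)(1 − 0.990600)(1 − 0.726700) = 0.999779
Parallel (D and E): 1 − (1 − 0.909800)(1 − 0.958100) = 0.996221
Series ([0.999779] and [0.996221]): 0.999779 × 0.996221 = 0.9960

0.9960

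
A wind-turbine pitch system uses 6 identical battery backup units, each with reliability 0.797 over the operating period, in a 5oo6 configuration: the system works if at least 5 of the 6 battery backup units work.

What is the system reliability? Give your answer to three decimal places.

R = Σ_{i=5}^{6} C(6,i) p^i (1−p)^{6−i} with p = 0.797
C(6,5)·0.797^5·0.203^1 = 0.39169
C(6,6)·0.797^6·0.203^0 = 0.25630
Sum = 0.648

0.648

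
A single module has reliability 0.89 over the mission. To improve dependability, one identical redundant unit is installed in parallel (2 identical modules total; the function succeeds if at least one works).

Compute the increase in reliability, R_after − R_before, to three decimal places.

0.098

R_before = 0.89
R_after = 1 − (1 − 0.89)^2 = 0.988
ΔR = 0.988 − 0.89 = 0.098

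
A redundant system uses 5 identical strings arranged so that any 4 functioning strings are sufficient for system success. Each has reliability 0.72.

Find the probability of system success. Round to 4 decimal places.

R = Σ_{i=4}^{5} C(5,i) p^i (1−p)^{5−i} with p = 0.72
C(5,4)·0.72^4·0.28^1 = 0.376234
C(5,5)·0.72^5·0.28^0 = 0.193492
Sum = 0.5697

0.5697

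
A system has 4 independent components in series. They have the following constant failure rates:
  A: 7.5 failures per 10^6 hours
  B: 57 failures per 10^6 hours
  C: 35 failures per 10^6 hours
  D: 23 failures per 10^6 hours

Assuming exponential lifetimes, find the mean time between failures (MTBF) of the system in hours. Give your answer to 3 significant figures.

Series of exponential components: λ_sys = Σ λ_i
λ_sys = 0.0000075 + 0.000057 + 0.000035 + 0.000023 = 1.2250e-04 /h
MTBF = 1 / λ_sys = 8160 h

8160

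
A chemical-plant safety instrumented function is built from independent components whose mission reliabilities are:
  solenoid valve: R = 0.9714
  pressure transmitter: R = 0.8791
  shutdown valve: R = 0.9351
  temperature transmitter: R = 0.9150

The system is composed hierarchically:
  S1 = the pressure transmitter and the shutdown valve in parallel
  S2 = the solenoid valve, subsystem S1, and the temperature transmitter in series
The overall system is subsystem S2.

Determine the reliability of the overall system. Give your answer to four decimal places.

Parallel (pressure transmitter and shutdown valve): 1 − (1 − 0.879100)(1 − 0.935100) = 0.992154
Series (solenoid valve, [0.992154], and temperature transmitter): 0.971400 × 0.992154 × 0.915000 = 0.8819

0.8819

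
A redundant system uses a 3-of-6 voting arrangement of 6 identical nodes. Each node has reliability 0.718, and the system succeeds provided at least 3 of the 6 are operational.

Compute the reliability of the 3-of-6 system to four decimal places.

R = Σ_{i=3}^{6} C(6,i) p^i (1−p)^{6−i} with p = 0.718
C(6,3)·0.718^3·0.282^3 = 0.166016
C(6,4)·0.718^4·0.282^2 = 0.317020
C(6,5)·0.718^5·0.282^1 = 0.322866
C(6,6)·0.718^6·0.282^0 = 0.137008
Sum = 0.9429

0.9429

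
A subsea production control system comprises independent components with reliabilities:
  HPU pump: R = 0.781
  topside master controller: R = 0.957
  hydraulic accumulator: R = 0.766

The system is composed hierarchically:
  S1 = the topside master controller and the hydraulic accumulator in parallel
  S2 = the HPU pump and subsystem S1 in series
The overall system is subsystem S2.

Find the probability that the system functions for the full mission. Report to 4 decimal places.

Parallel (topside master controller and hydraulic accumulator): 1 − (1 − 0.957000)(1 − 0.766000) = 0.989938
Series (HPU pump and [0.989938]): 0.781000 × 0.989938 = 0.7731

0.7731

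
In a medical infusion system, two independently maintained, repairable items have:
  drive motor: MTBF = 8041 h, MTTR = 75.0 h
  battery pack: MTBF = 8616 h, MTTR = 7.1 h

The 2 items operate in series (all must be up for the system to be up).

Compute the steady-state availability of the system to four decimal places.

A(drive motor) = MTBF/(MTBF+MTTR) = 8041/(8041+75.0) = 0.990759
A(battery pack) = MTBF/(MTBF+MTTR) = 8616/(8616+7.1) = 0.999177
Series availability: 0.990759 × 0.999177 = 0.9899

0.9899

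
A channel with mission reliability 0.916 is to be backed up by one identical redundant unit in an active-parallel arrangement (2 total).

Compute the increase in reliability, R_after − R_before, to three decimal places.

R_before = 0.916
R_after = 1 − (1 − 0.916)^2 = 0.993
ΔR = 0.993 − 0.916 = 0.077

0.077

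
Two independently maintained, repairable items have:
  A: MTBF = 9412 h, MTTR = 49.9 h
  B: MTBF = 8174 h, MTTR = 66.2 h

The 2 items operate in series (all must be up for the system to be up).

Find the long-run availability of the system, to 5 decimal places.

0.98673

A(A) = MTBF/(MTBF+MTTR) = 9412/(9412+49.9) = 0.994726
A(B) = MTBF/(MTBF+MTTR) = 8174/(8174+66.2) = 0.991966
Series availability: 0.994726 × 0.991966 = 0.98673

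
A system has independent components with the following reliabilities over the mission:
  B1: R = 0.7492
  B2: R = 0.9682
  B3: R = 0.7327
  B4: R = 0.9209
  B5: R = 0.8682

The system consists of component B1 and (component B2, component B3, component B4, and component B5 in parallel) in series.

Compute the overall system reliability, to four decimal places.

Parallel (B2, B3, B4, and B5): 1 − (1 − 0.968200)(1 − 0.732700)(1 − 0.920900)(1 − 0.868200) = 0.999911
Series (B1 and [0.999911]): 0.749200 × 0.999911 = 0.7491

0.7491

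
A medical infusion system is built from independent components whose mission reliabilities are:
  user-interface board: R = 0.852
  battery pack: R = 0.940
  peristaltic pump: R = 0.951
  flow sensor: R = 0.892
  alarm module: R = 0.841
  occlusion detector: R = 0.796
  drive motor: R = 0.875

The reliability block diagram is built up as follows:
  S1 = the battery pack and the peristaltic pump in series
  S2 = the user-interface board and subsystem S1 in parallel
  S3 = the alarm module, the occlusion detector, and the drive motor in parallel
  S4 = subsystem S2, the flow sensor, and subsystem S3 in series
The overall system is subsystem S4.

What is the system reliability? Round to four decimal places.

Series (battery pack and peristaltic pump): 0.940000 × 0.951000 = 0.893940
Parallel (user-interface board and [0.893940]): 1 − (1 − 0.852000)(1 − 0.893940) = 0.984303
Parallel (alarm module, occlusion detector, and drive motor): 1 − (1 − 0.841000)(1 − 0.796000)(1 − 0.875000) = 0.995946
Series ([0.984303], flow sensor, and [0.995946]): 0.984303 × 0.892000 × 0.995946 = 0.8744

0.8744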